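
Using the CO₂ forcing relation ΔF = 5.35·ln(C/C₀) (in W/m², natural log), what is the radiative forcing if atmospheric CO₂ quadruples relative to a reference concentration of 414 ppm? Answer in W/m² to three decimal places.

ΔF = 7.417 W/m²

Because the forcing depends only on the ratio C/C₀, the initial concentration does not enter.
ΔF = 5.35 × ln(4) = 5.35 × 1.38629 = 7.4167 W/m².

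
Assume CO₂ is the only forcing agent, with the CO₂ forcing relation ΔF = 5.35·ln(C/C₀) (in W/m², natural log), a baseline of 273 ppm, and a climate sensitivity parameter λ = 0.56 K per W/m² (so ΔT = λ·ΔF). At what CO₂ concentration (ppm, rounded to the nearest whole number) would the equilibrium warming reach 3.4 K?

Required forcing: ΔF = ΔT/λ = 3.4/0.56 = 6.0714 W/m².
Then ln(C/273) = ΔF/5.35 = 6.0714/5.35 = 1.13484.
So C = 273 × e^1.13484 = 273 × 3.11068 = 849.22 ppm.

C ≈ 849 ppm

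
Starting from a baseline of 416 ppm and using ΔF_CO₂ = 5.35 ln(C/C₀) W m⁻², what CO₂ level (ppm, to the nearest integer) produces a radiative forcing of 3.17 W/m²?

Set 5.35 ln(C/416) = 3.17, so ln(C/416) = 3.17/5.35 = 0.59252.
Then C/416 = e^0.59252 = 1.80854, giving C = 416 × 1.80854 = 752.35 ppm.

C ≈ 752 ppm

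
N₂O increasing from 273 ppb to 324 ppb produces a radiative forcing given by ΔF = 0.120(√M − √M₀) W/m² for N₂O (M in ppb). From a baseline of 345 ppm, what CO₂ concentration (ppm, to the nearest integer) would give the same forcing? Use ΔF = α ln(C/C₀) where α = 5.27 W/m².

C ≈ 357 ppm

N₂O forcing: 0.120 × (√324 − √273) = 0.120 × (18.0000 − 16.5227) = 0.120 × 1.4773 = 0.17728 W/m².
Set 5.27 ln(C/345) = 0.17728: ln(C/345) = 0.17728/5.27 = 0.03364, so C = 345 × e^0.03364 = 345 × 1.03421 = 356.80 ppm.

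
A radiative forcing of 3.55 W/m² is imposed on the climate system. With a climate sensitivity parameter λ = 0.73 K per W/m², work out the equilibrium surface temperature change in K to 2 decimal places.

ΔT = 2.59 K

ΔT = λ ΔF = 0.73 × 3.55 = 2.5915 K.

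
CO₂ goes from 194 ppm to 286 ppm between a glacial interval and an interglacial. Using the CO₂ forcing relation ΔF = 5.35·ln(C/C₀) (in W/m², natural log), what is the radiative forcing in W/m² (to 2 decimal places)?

ΔF = 2.08 W/m²

CO₂: 5.35 × ln(286/194) = 5.35 × ln(1.47423) = 5.35 × 0.38814 = 2.0765 W/m².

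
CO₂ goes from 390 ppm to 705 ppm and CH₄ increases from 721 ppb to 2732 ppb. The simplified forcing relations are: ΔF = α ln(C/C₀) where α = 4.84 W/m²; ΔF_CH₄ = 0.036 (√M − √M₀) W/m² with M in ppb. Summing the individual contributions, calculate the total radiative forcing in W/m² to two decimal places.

ΔF = 3.78 W/m²

CO₂: 4.84 × ln(705/390) = 4.84 × ln(1.80769) = 4.84 × 0.59205 = 2.8655 W/m².
CH₄: 0.036 × (√2732 − √721) = 0.036 × (52.2685 − 26.8514) = 0.036 × 25.4171 = 0.9150 W/m².
Total ΔF = 2.8655 + 0.9150 = 3.7805 W/m².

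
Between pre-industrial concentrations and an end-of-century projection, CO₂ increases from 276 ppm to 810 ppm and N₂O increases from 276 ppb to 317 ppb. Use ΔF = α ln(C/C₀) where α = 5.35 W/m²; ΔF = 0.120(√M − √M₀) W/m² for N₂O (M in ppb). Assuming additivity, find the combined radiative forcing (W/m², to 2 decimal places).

CO₂: 5.35 × ln(810/276) = 5.35 × ln(2.93478) = 5.35 × 1.07663 = 5.7600 W/m².
N₂O: 0.120 × (√317 − √276) = 0.120 × (17.8045 − 16.6132) = 0.120 × 1.1913 = 0.1430 W/m².
Total ΔF = 5.7600 + 0.1430 = 5.9030 W/m².

ΔF = 5.90 W/m²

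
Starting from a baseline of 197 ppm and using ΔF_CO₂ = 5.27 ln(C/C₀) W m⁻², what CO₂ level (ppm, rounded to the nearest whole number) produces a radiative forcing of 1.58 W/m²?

Set 5.27 ln(C/197) = 1.58, so ln(C/197) = 1.58/5.27 = 0.29981.
Then C/197 = e^0.29981 = 1.34960, giving C = 197 × 1.34960 = 265.87 ppm.

C ≈ 266 ppm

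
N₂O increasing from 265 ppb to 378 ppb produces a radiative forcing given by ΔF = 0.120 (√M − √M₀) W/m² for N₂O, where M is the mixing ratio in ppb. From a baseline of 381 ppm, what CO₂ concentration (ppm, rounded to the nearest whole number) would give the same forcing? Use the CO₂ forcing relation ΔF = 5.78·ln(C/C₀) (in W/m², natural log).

N₂O forcing: 0.120 × (√378 − √265) = 0.120 × (19.4422 − 16.2788) = 0.120 × 3.1634 = 0.37961 W/m².
Set 5.78 ln(C/381) = 0.37961: ln(C/381) = 0.37961/5.78 = 0.06568, so C = 381 × e^0.06568 = 381 × 1.06788 = 406.86 ppm.

C ≈ 407 ppm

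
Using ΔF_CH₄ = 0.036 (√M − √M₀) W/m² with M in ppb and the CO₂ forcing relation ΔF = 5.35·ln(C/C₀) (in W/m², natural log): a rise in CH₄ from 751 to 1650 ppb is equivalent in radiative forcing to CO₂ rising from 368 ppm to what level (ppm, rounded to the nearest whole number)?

CH₄ forcing: 0.036 × (√1650 − √751) = 0.036 × (40.6202 − 27.4044) = 0.036 × 13.2158 = 0.47577 W/m².
Set 5.35 ln(C/368) = 0.47577: ln(C/368) = 0.47577/5.35 = 0.08893, so C = 368 × e^0.08893 = 368 × 1.09300 = 402.22 ppm.

C ≈ 402 ppm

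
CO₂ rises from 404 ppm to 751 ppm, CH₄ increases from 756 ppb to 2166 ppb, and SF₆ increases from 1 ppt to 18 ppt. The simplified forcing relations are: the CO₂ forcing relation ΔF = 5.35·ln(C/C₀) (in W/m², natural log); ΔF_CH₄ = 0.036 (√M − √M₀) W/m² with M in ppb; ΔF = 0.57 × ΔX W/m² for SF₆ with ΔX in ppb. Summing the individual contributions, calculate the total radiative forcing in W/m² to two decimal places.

ΔF = 4.01 W/m²

CO₂: 5.35 × ln(751/404) = 5.35 × ln(1.85891) = 5.35 × 0.61999 = 3.3169 W/m².
CH₄: 0.036 × (√2166 − √756) = 0.036 × (46.5403 − 27.4955) = 0.036 × 19.0448 = 0.6856 W/m².
SF₆: Δ = 18 − 1 = 17 ppt = 0.017 ppb; ΔF = 0.57 × 0.017 = 0.0097 W/m².
Total ΔF = 3.3169 + 0.6856 + 0.0097 = 4.0122 W/m².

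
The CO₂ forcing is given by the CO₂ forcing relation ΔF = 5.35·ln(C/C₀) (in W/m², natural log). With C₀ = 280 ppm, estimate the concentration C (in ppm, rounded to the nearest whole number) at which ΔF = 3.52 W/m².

C ≈ 541 ppm

Set 5.35 ln(C/280) = 3.52, so ln(C/280) = 3.52/5.35 = 0.65794.
Then C/280 = e^0.65794 = 1.93081, giving C = 280 × 1.93081 = 540.63 ppm.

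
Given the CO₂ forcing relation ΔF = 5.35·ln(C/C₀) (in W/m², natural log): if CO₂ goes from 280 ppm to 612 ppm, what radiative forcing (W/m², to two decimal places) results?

ΔF = 4.18 W/m²

CO₂ absorption bands are partially saturated, so forcing scales with the logarithm of the concentration ratio.
CO₂: 5.35 × ln(612/280) = 5.35 × ln(2.18571) = 5.35 × 0.78194 = 4.1834 W/m².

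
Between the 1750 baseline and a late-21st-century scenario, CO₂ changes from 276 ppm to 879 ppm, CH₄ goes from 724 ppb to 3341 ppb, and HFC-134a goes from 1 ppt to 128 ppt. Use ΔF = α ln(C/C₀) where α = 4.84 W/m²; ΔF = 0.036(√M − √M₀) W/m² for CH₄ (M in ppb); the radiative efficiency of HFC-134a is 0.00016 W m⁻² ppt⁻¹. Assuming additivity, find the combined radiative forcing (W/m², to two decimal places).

ΔF = 6.74 W/m²

CO₂: 4.84 × ln(879/276) = 4.84 × ln(3.18478) = 4.84 × 1.15838 = 5.6066 W/m².
CH₄: 0.036 × (√3341 − √724) = 0.036 × (57.8014 − 26.9072) = 0.036 × 30.8942 = 1.1122 W/m².
HFC-134a: ΔF = 0.00016 × (128 − 1) = 0.00016 × 127 = 0.0203 W/m².
Total ΔF = 5.6066 + 1.1122 + 0.0203 = 6.7391 W/m².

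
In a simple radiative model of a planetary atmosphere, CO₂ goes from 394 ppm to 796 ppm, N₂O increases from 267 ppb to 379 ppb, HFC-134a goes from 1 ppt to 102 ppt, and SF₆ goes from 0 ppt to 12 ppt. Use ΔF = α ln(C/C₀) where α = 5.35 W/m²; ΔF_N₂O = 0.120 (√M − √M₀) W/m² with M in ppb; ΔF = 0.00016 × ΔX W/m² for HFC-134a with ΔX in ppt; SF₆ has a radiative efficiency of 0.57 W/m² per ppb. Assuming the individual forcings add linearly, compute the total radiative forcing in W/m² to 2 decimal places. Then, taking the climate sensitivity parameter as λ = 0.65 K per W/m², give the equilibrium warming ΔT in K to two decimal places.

CO₂: 5.35 × ln(796/394) = 5.35 × ln(2.02030) = 5.35 × 0.70325 = 3.7624 W/m².
N₂O: 0.120 × (√379 − √267) = 0.120 × (19.4679 − 16.3401) = 0.120 × 3.1278 = 0.3753 W/m².
HFC-134a: ΔF = 0.00016 × (102 − 1) = 0.00016 × 101 = 0.0162 W/m².
SF₆: Δ = 12 − 0 = 12 ppt = 0.012 ppb; ΔF = 0.57 × 0.012 = 0.0068 W/m².
Total ΔF = 3.7624 + 0.3753 + 0.0162 + 0.0068 = 4.1607 W/m².
ΔT = λ ΔF = 0.65 × 4.16 = 2.7040 K.

ΔF = 4.16 W/m²; ΔT = 2.70 K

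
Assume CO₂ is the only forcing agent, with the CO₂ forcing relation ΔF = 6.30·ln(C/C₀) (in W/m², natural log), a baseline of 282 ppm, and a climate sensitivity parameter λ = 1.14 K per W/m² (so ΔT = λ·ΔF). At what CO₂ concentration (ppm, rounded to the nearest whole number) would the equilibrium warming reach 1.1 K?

C ≈ 329 ppm

Required forcing: ΔF = ΔT/λ = 1.1/1.14 = 0.9649 W/m².
Then ln(C/282) = ΔF/6.30 = 0.9649/6.30 = 0.15316.
So C = 282 × e^0.15316 = 282 × 1.16551 = 328.67 ppm.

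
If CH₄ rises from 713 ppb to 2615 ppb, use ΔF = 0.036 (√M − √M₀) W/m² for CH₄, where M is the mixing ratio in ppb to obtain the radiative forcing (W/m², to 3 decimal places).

ΔF = 0.880 W/m²

CH₄: 0.036 × (√2615 − √713) = 0.036 × (51.1371 − 26.7021) = 0.036 × 24.4350 = 0.8797 W/m².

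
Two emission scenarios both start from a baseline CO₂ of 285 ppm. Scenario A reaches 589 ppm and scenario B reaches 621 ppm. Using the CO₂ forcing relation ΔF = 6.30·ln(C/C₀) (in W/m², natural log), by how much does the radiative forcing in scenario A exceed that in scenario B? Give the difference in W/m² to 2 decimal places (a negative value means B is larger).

ΔF_A = 6.30 ln(589/285) = 6.30 × 0.72594 = 4.5734 W/m².
ΔF_B = 6.30 ln(621/285) = 6.30 × 0.77884 = 4.9067 W/m².
Difference: 4.5734 − 4.9067 = -0.3333 W/m².

ΔF_A − ΔF_B = -0.33 W/m²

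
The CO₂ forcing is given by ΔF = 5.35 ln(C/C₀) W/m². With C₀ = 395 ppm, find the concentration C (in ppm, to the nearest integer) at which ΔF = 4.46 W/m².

Set 5.35 ln(C/395) = 4.46, so ln(C/395) = 4.46/5.35 = 0.83364.
Then C/395 = e^0.83364 = 2.30168, giving C = 395 × 2.30168 = 909.16 ppm.

C ≈ 909 ppm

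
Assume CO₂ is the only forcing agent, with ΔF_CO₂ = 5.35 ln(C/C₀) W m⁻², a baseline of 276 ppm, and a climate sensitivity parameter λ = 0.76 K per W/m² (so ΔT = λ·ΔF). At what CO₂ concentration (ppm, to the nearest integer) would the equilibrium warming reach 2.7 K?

Required forcing: ΔF = ΔT/λ = 2.7/0.76 = 3.5526 W/m².
Then ln(C/276) = ΔF/5.35 = 3.5526/5.35 = 0.66404.
So C = 276 × e^0.66404 = 276 × 1.94262 = 536.16 ppm.

C ≈ 536 ppm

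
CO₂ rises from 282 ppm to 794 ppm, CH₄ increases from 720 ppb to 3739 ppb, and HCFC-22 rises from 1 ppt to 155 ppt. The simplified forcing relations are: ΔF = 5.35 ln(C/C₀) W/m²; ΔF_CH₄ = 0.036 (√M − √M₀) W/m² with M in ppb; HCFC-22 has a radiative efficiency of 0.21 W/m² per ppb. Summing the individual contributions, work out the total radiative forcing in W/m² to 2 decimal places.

ΔF = 6.81 W/m²

CO₂: 5.35 × ln(794/282) = 5.35 × ln(2.81560) = 5.35 × 1.03518 = 5.5382 W/m².
CH₄: 0.036 × (√3739 − √720) = 0.036 × (61.1474 − 26.8328) = 0.036 × 34.3146 = 1.2353 W/m².
HCFC-22: Δ = 155 − 1 = 154 ppt = 0.154 ppb; ΔF = 0.21 × 0.154 = 0.0323 W/m².
Total ΔF = 5.5382 + 1.2353 + 0.0323 = 6.8058 W/m².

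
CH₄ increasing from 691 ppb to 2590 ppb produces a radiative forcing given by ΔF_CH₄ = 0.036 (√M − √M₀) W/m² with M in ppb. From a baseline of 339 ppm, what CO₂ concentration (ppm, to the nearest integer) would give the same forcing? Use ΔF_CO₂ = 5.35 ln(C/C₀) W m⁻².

CH₄ forcing: 0.036 × (√2590 − √691) = 0.036 × (50.8920 − 26.2869) = 0.036 × 24.6051 = 0.88578 W/m².
Set 5.35 ln(C/339) = 0.88578: ln(C/339) = 0.88578/5.35 = 0.16557, so C = 339 × e^0.16557 = 339 × 1.18007 = 400.04 ppm.

C ≈ 400 ppm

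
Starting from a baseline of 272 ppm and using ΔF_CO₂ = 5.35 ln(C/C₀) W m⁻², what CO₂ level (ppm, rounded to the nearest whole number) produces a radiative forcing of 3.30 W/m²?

Set 5.35 ln(C/272) = 3.30, so ln(C/272) = 3.30/5.35 = 0.61682.
Then C/272 = e^0.61682 = 1.85303, giving C = 272 × 1.85303 = 504.02 ppm.

C ≈ 504 ppm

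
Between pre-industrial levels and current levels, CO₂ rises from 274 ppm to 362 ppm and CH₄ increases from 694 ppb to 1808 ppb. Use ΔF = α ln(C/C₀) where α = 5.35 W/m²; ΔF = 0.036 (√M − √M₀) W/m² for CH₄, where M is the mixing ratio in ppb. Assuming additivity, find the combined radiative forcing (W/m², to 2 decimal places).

CO₂: 5.35 × ln(362/274) = 5.35 × ln(1.32117) = 5.35 × 0.27852 = 1.4901 W/m².
CH₄: 0.036 × (√1808 − √694) = 0.036 × (42.5206 − 26.3439) = 0.036 × 16.1767 = 0.5824 W/m².
Total ΔF = 1.4901 + 0.5824 = 2.0725 W/m².

ΔF = 2.07 W/m²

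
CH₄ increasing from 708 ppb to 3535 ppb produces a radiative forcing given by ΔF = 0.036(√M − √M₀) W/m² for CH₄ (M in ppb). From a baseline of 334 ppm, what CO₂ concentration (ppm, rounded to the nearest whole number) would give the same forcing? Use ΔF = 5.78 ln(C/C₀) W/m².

C ≈ 410 ppm

CH₄ forcing: 0.036 × (√3535 − √708) = 0.036 × (59.4559 − 26.6083) = 0.036 × 32.8476 = 1.18251 W/m².
Set 5.78 ln(C/334) = 1.18251: ln(C/334) = 1.18251/5.78 = 0.20459, so C = 334 × e^0.20459 = 334 × 1.22702 = 409.82 ppm.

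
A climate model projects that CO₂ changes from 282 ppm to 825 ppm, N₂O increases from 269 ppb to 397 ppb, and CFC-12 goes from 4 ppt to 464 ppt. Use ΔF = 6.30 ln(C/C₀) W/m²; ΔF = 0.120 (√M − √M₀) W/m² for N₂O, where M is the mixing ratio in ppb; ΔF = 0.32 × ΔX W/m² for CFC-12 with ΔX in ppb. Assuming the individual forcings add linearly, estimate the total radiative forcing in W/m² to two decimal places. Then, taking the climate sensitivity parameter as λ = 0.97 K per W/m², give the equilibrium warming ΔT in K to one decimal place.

CO₂: 6.30 × ln(825/282) = 6.30 × ln(2.92553) = 6.30 × 1.07348 = 6.7629 W/m².
N₂O: 0.120 × (√397 − √269) = 0.120 × (19.9249 − 16.4012) = 0.120 × 3.5237 = 0.4228 W/m².
CFC-12: Δ = 464 − 4 = 460 ppt = 0.460 ppb; ΔF = 0.32 × 0.460 = 0.1472 W/m².
Total ΔF = 6.7629 + 0.4228 + 0.1472 = 7.3329 W/m².
ΔT = λ ΔF = 0.97 × 7.33 = 7.1101 K.

ΔF = 7.33 W/m²; ΔT = 7.1 K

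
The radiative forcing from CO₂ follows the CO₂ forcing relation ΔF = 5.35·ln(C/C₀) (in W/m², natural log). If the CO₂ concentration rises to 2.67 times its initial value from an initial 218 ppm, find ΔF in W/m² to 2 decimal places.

ΔF = 5.35 × ln(2.67) = 5.35 × 0.98208 = 5.2541 W/m².

ΔF = 5.25 W/m²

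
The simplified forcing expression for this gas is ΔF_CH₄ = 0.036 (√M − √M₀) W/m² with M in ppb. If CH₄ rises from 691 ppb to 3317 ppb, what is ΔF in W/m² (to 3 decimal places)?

CH₄: 0.036 × (√3317 − √691) = 0.036 × (57.5934 − 26.2869) = 0.036 × 31.3065 = 1.1270 W/m².

ΔF = 1.127 W/m²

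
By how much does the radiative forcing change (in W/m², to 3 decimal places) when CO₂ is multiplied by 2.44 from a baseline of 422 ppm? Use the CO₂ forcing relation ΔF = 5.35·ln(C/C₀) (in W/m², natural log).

ΔF = 5.35 × ln(2.44) = 5.35 × 0.89200 = 4.7722 W/m².

ΔF = 4.772 W/m²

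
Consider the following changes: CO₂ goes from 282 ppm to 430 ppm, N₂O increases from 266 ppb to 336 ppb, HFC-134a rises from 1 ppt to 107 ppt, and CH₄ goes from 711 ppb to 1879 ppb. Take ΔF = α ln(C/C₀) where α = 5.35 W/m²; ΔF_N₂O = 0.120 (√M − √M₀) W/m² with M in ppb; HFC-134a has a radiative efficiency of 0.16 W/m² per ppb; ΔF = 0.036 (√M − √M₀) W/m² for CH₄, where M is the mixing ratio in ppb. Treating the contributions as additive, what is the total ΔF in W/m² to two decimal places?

ΔF = 3.12 W/m²

CO₂: 5.35 × ln(430/282) = 5.35 × ln(1.52482) = 5.35 × 0.42188 = 2.2571 W/m².
N₂O: 0.120 × (√336 − √266) = 0.120 × (18.3303 − 16.3095) = 0.120 × 2.0208 = 0.2425 W/m².
HFC-134a: Δ = 107 − 1 = 106 ppt = 0.106 ppb; ΔF = 0.16 × 0.106 = 0.0170 W/m².
CH₄: 0.036 × (√1879 − √711) = 0.036 × (43.3474 − 26.6646) = 0.036 × 16.6828 = 0.6006 W/m².
Total ΔF = 2.2571 + 0.2425 + 0.0170 + 0.6006 = 3.1172 W/m².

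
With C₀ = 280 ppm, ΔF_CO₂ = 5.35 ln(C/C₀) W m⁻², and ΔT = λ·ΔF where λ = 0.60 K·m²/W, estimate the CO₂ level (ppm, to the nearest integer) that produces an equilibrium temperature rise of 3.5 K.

C ≈ 833 ppm

Required forcing: ΔF = ΔT/λ = 3.5/0.60 = 5.8333 W/m².
Then ln(C/280) = ΔF/5.35 = 5.8333/5.35 = 1.09034.
So C = 280 × e^1.09034 = 280 × 2.97529 = 833.08 ppm.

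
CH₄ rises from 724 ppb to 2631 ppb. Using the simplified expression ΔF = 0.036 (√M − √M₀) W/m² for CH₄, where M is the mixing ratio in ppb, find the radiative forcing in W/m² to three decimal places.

ΔF = 0.878 W/m²

CH₄: 0.036 × (√2631 − √724) = 0.036 × (51.2933 − 26.9072) = 0.036 × 24.3861 = 0.8779 W/m².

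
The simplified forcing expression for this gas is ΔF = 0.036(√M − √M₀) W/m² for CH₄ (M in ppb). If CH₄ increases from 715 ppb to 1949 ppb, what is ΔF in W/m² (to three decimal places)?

CH₄: 0.036 × (√1949 − √715) = 0.036 × (44.1475 − 26.7395) = 0.036 × 17.4080 = 0.6267 W/m².

ΔF = 0.627 W/m²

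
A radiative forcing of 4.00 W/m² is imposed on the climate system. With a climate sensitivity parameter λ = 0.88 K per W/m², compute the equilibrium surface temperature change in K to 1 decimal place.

ΔT = λ ΔF = 0.88 × 4.00 = 3.5200 K.

ΔT = 3.5 K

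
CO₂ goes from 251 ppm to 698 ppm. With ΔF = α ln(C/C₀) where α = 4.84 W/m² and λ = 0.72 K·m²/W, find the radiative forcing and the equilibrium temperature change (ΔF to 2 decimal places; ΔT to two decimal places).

ΔF = 4.95 W/m²; ΔT = 3.56 K

CO₂: 4.84 × ln(698/251) = 4.84 × ln(2.78088) = 4.84 × 1.02277 = 4.9502 W/m².
ΔT = λ ΔF = 0.72 × 4.95 = 3.5640 K.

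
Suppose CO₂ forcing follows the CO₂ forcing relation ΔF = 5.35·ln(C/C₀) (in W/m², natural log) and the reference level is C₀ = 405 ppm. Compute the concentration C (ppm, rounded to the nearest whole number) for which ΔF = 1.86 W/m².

C ≈ 573 ppm

Set 5.35 ln(C/405) = 1.86, so ln(C/405) = 1.86/5.35 = 0.34766.
Then C/405 = e^0.34766 = 1.41575, giving C = 405 × 1.41575 = 573.38 ppm.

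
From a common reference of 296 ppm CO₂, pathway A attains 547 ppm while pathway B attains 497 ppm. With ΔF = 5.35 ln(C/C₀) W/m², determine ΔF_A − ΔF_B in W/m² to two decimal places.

ΔF_A = 5.35 ln(547/296) = 5.35 × 0.61409 = 3.2854 W/m².
ΔF_B = 5.35 ln(497/296) = 5.35 × 0.51823 = 2.7725 W/m².
Difference: 3.2854 − 2.7725 = 0.5129 W/m².

ΔF_A − ΔF_B = 0.51 W/m²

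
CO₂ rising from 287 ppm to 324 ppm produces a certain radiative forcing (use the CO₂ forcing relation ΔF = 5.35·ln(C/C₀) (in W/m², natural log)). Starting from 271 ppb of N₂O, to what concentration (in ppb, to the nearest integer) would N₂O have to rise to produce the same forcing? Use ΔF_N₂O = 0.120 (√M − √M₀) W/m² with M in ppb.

CO₂ forcing: 5.35 × ln(324/287) = 5.35 × 0.121261 = 0.64875 W/m².
Set 0.120(√M − √271) = 0.64875: √M = 0.64875/0.120 + √271 = 5.4063 + 16.4621 = 21.8684.
M = (21.8684)² = 478.23 ppb.

M ≈ 478 ppb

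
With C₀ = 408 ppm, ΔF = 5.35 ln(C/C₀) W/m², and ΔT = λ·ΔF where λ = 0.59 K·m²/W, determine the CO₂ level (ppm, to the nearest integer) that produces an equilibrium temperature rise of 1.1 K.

Required forcing: ΔF = ΔT/λ = 1.1/0.59 = 1.8644 W/m².
Then ln(C/408) = ΔF/5.35 = 1.8644/5.35 = 0.34849.
So C = 408 × e^0.34849 = 408 × 1.41693 = 578.11 ppm.

C ≈ 578 ppm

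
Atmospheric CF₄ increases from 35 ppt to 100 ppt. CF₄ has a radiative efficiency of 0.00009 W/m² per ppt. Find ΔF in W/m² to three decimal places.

ΔF = 0.006 W/m²

CF₄: ΔF = 0.00009 × (100 − 35) = 0.00009 × 65 = 0.0059 W/m².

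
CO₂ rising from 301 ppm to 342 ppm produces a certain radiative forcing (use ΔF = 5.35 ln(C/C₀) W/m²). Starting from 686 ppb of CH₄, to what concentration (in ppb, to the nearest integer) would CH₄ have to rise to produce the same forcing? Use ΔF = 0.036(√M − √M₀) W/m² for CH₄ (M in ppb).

M ≈ 2040 ppb

CO₂ forcing: 5.35 × ln(342/301) = 5.35 × 0.127700 = 0.68320 W/m².
Set 0.036(√M − √686) = 0.68320: √M = 0.68320/0.036 + √686 = 18.9778 + 26.1916 = 45.1694.
M = (45.1694)² = 2040.27 ppb.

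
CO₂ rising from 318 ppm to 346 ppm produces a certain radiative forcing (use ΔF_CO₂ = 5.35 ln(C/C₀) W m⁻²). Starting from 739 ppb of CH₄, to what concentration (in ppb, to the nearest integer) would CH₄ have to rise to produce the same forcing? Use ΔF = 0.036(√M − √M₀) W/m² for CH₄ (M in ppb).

CO₂ forcing: 5.35 × ln(346/318) = 5.35 × 0.084387 = 0.45147 W/m².
Set 0.036(√M − √739) = 0.45147: √M = 0.45147/0.036 + √739 = 12.5408 + 27.1846 = 39.7254.
M = (39.7254)² = 1578.11 ppb.

M ≈ 1578 ppb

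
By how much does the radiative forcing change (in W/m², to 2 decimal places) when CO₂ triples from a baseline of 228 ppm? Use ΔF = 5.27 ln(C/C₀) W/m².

ΔF = 5.79 W/m²

ΔF = 5.27 × ln(3) = 5.27 × 1.09861 = 5.7897 W/m².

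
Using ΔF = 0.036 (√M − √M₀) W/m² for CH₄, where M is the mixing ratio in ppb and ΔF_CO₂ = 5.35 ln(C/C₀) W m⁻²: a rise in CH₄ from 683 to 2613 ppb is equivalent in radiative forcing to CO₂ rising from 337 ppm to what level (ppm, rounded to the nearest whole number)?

CH₄ forcing: 0.036 × (√2613 − √683) = 0.036 × (51.1175 − 26.1343) = 0.036 × 24.9832 = 0.89940 W/m².
Set 5.35 ln(C/337) = 0.89940: ln(C/337) = 0.89940/5.35 = 0.16811, so C = 337 × e^0.16811 = 337 × 1.18307 = 398.69 ppm.

C ≈ 399 ppm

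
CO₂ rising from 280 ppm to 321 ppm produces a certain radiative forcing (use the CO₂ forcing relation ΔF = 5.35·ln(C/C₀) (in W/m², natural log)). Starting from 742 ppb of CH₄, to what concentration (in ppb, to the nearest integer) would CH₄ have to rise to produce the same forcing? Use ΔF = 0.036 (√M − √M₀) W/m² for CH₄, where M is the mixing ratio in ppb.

M ≈ 2261 ppb

CO₂ forcing: 5.35 × ln(321/280) = 5.35 × 0.136652 = 0.73109 W/m².
Set 0.036(√M − √742) = 0.73109: √M = 0.73109/0.036 + √742 = 20.3081 + 27.2397 = 47.5478.
M = (47.5478)² = 2260.79 ppb.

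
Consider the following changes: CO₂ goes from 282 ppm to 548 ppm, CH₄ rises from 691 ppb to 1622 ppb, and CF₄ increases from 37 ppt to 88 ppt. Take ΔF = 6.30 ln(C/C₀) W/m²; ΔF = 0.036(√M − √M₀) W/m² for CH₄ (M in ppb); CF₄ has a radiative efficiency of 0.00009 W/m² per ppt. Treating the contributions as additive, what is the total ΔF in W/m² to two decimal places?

CO₂: 6.30 × ln(548/282) = 6.30 × ln(1.94326) = 6.30 × 0.66437 = 4.1855 W/m².
CH₄: 0.036 × (√1622 − √691) = 0.036 × (40.2741 − 26.2869) = 0.036 × 13.9872 = 0.5035 W/m².
CF₄: ΔF = 0.00009 × (88 − 37) = 0.00009 × 51 = 0.0046 W/m².
Total ΔF = 4.1855 + 0.5035 + 0.0046 = 4.6936 W/m².

ΔF = 4.69 W/m²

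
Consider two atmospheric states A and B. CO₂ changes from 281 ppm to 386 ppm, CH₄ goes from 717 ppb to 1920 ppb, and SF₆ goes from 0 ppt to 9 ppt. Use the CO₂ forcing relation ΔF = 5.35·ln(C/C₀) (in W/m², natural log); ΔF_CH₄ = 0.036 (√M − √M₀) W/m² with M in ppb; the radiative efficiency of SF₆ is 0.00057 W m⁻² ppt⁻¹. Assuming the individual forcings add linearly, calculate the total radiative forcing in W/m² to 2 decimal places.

CO₂: 5.35 × ln(386/281) = 5.35 × ln(1.37367) = 5.35 × 0.31749 = 1.6986 W/m².
CH₄: 0.036 × (√1920 − √717) = 0.036 × (43.8178 − 26.7769) = 0.036 × 17.0409 = 0.6135 W/m².
SF₆: ΔF = 0.00057 × (9 − 0) = 0.00057 × 9 = 0.0051 W/m².
Total ΔF = 1.6986 + 0.6135 + 0.0051 = 2.3172 W/m².

ΔF = 2.32 W/m²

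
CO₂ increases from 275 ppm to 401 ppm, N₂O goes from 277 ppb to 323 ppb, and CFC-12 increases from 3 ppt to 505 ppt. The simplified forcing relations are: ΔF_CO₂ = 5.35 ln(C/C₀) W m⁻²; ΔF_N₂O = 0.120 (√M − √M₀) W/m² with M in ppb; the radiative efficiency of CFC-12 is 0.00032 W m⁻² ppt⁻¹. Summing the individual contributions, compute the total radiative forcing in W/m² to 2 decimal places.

CO₂: 5.35 × ln(401/275) = 5.35 × ln(1.45818) = 5.35 × 0.37719 = 2.0180 W/m².
N₂O: 0.120 × (√323 − √277) = 0.120 × (17.9722 − 16.6433) = 0.120 × 1.3289 = 0.1595 W/m².
CFC-12: ΔF = 0.00032 × (505 − 3) = 0.00032 × 502 = 0.1606 W/m².
Total ΔF = 2.0180 + 0.1595 + 0.1606 = 2.3381 W/m².

ΔF = 2.34 W/m²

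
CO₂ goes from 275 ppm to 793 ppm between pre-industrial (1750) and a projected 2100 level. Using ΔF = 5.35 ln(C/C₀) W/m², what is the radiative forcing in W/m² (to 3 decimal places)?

ΔF = 5.666 W/m²

CO₂: 5.35 × ln(793/275) = 5.35 × ln(2.88364) = 5.35 × 1.05905 = 5.6659 W/m².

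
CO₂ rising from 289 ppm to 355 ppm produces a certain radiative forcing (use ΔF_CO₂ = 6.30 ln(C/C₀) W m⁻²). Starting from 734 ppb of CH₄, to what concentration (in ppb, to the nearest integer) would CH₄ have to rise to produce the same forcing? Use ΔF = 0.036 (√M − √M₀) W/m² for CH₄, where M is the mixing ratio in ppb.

M ≈ 3980 ppb

CO₂ forcing: 6.30 × ln(355/289) = 6.30 × 0.205691 = 1.29585 W/m².
Set 0.036(√M − √734) = 1.29585: √M = 1.29585/0.036 + √734 = 35.9958 + 27.0924 = 63.0882.
M = (63.0882)² = 3980.12 ppb.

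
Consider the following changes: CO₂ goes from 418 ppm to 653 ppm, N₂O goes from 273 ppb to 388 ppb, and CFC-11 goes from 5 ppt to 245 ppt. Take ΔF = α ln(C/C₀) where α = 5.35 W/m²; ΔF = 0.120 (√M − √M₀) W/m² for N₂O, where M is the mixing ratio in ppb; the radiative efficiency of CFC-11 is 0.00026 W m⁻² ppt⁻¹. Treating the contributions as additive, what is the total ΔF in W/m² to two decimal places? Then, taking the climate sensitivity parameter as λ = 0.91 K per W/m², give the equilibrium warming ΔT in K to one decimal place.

ΔF = 2.83 W/m²; ΔT = 2.6 K

CO₂: 5.35 × ln(653/418) = 5.35 × ln(1.56220) = 5.35 × 0.44610 = 2.3866 W/m².
N₂O: 0.120 × (√388 − √273) = 0.120 × (19.6977 − 16.5227) = 0.120 × 3.1750 = 0.3810 W/m².
CFC-11: ΔF = 0.00026 × (245 − 5) = 0.00026 × 240 = 0.0624 W/m².
Total ΔF = 2.3866 + 0.3810 + 0.0624 = 2.8300 W/m².
ΔT = λ ΔF = 0.91 × 2.83 = 2.5753 K.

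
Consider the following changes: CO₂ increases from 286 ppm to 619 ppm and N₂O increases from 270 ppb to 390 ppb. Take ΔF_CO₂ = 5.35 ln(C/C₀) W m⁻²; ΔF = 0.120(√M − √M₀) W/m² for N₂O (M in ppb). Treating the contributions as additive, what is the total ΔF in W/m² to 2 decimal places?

CO₂: 5.35 × ln(619/286) = 5.35 × ln(2.16434) = 5.35 × 0.77212 = 4.1308 W/m².
N₂O: 0.120 × (√390 − √270) = 0.120 × (19.7484 − 16.4317) = 0.120 × 3.3167 = 0.3980 W/m².
Total ΔF = 4.1308 + 0.3980 = 4.5288 W/m².

ΔF = 4.53 W/m²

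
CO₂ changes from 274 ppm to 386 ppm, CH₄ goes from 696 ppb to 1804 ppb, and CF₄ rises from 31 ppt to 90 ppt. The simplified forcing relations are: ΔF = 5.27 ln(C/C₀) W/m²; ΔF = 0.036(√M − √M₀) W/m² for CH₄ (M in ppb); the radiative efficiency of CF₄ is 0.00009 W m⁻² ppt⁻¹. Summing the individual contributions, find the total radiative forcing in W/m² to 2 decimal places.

CO₂: 5.27 × ln(386/274) = 5.27 × ln(1.40876) = 5.27 × 0.34271 = 1.8061 W/m².
CH₄: 0.036 × (√1804 − √696) = 0.036 × (42.4735 − 26.3818) = 0.036 × 16.0917 = 0.5793 W/m².
CF₄: ΔF = 0.00009 × (90 − 31) = 0.00009 × 59 = 0.0053 W/m².
Total ΔF = 1.8061 + 0.5793 + 0.0053 = 2.3907 W/m².

ΔF = 2.39 W/m²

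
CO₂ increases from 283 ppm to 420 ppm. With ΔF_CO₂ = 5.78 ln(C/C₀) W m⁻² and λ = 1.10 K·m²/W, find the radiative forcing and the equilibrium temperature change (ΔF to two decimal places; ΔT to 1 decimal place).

CO₂: 5.78 × ln(420/283) = 5.78 × ln(1.48410) = 5.78 × 0.39481 = 2.2820 W/m².
ΔT = λ ΔF = 1.10 × 2.28 = 2.5080 K.

ΔF = 2.28 W/m²; ΔT = 2.5 K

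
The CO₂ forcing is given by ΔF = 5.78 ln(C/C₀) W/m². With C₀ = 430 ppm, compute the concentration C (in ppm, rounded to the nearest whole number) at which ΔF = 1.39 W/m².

C ≈ 547 ppm

Set 5.78 ln(C/430) = 1.39, so ln(C/430) = 1.39/5.78 = 0.24048.
Then C/430 = e^0.24048 = 1.27186, giving C = 430 × 1.27186 = 546.90 ppm.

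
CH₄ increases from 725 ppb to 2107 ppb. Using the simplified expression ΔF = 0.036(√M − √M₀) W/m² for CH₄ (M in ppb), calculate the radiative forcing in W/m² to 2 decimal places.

CH₄: 0.036 × (√2107 − √725) = 0.036 × (45.9021 − 26.9258) = 0.036 × 18.9763 = 0.6831 W/m².

ΔF = 0.68 W/m²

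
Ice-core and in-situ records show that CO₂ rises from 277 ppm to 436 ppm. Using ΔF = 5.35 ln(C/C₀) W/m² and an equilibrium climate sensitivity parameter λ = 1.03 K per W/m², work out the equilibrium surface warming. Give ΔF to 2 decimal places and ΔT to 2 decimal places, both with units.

ΔF = 2.43 W/m²; ΔT = 2.50 K

CO₂: 5.35 × ln(436/277) = 5.35 × ln(1.57401) = 5.35 × 0.45363 = 2.4269 W/m².
ΔT = λ ΔF = 1.03 × 2.43 = 2.5029 K.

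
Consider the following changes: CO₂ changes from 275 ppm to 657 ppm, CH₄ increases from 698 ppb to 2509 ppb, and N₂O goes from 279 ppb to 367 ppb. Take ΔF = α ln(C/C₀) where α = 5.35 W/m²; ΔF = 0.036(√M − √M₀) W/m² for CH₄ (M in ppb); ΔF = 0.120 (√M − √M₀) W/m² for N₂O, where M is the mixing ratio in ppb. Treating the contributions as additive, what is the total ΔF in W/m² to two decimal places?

CO₂: 5.35 × ln(657/275) = 5.35 × ln(2.38909) = 5.35 × 0.87091 = 4.6594 W/m².
CH₄: 0.036 × (√2509 − √698) = 0.036 × (50.0899 − 26.4197) = 0.036 × 23.6702 = 0.8521 W/m².
N₂O: 0.120 × (√367 − √279) = 0.120 × (19.1572 − 16.7033) = 0.120 × 2.4539 = 0.2945 W/m².
Total ΔF = 4.6594 + 0.8521 + 0.2945 = 5.8060 W/m².

ΔF = 5.81 W/m²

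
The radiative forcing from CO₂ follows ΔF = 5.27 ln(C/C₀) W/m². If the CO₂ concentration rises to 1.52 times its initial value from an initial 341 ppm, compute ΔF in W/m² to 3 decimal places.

ΔF = 2.207 W/m²

ΔF = 5.27 × ln(1.52) = 5.27 × 0.41871 = 2.2066 W/m².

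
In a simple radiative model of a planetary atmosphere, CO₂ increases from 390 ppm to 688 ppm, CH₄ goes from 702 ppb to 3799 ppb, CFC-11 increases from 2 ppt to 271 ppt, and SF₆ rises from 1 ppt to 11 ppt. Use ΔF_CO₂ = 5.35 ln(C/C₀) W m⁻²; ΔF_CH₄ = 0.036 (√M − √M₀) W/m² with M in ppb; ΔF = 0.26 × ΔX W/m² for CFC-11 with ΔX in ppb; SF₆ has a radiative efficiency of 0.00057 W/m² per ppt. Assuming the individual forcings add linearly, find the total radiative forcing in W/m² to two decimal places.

ΔF = 4.38 W/m²

CO₂: 5.35 × ln(688/390) = 5.35 × ln(1.76410) = 5.35 × 0.56764 = 3.0369 W/m².
CH₄: 0.036 × (√3799 − √702) = 0.036 × (61.6360 − 26.4953) = 0.036 × 35.1407 = 1.2651 W/m².
CFC-11: Δ = 271 − 2 = 269 ppt = 0.269 ppb; ΔF = 0.26 × 0.269 = 0.0699 W/m².
SF₆: ΔF = 0.00057 × (11 − 1) = 0.00057 × 10 = 0.0057 W/m².
Total ΔF = 3.0369 + 1.2651 + 0.0699 + 0.0057 = 4.3776 W/m².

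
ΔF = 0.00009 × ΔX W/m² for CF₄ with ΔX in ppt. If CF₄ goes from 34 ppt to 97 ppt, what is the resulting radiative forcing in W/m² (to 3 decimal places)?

ΔF = 0.006 W/m²

CF₄: ΔF = 0.00009 × (97 − 34) = 0.00009 × 63 = 0.0057 W/m².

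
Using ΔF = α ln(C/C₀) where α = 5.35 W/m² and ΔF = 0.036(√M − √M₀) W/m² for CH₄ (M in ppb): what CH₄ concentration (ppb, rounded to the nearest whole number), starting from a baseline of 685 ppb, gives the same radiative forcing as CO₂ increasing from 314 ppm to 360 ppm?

M ≈ 2161 ppb

CO₂ forcing: 5.35 × ln(360/314) = 5.35 × 0.136711 = 0.73140 W/m².
Set 0.036(√M − √685) = 0.73140: √M = 0.73140/0.036 + √685 = 20.3167 + 26.1725 = 46.4892.
M = (46.4892)² = 2161.25 ppb.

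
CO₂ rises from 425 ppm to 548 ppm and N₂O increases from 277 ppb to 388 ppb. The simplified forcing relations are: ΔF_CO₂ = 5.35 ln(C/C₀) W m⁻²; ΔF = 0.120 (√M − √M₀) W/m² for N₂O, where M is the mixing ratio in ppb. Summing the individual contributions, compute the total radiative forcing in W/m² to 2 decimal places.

CO₂: 5.35 × ln(548/425) = 5.35 × ln(1.28941) = 5.35 × 0.25418 = 1.3599 W/m².
N₂O: 0.120 × (√388 − √277) = 0.120 × (19.6977 − 16.6433) = 0.120 × 3.0544 = 0.3665 W/m².
Total ΔF = 1.3599 + 0.3665 = 1.7264 W/m².

ΔF = 1.73 W/m²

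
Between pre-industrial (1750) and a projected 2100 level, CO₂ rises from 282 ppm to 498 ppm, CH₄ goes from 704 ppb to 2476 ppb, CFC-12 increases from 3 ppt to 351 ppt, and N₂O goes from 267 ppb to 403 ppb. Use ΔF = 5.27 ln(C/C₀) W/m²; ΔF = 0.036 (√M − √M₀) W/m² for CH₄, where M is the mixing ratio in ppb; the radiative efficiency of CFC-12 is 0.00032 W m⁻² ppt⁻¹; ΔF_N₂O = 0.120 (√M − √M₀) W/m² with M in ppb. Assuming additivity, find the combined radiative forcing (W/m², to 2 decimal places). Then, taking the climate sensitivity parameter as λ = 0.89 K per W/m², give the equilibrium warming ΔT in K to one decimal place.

ΔF = 4.39 W/m²; ΔT = 3.9 K

CO₂: 5.27 × ln(498/282) = 5.27 × ln(1.76596) = 5.27 × 0.56869 = 2.9970 W/m².
CH₄: 0.036 × (√2476 − √704) = 0.036 × (49.7594 − 26.5330) = 0.036 × 23.2264 = 0.8362 W/m².
CFC-12: ΔF = 0.00032 × (351 − 3) = 0.00032 × 348 = 0.1114 W/m².
N₂O: 0.120 × (√403 − √267) = 0.120 × (20.0749 − 16.3401) = 0.120 × 3.7348 = 0.4482 W/m².
Total ΔF = 2.9970 + 0.8362 + 0.1114 + 0.4482 = 4.3928 W/m².
ΔT = λ ΔF = 0.89 × 4.39 = 3.9071 K.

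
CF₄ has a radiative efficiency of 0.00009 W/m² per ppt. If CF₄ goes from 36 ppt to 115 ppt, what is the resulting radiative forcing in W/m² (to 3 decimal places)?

ΔF = 0.007 W/m²

CF₄: ΔF = 0.00009 × (115 − 36) = 0.00009 × 79 = 0.0071 W/m².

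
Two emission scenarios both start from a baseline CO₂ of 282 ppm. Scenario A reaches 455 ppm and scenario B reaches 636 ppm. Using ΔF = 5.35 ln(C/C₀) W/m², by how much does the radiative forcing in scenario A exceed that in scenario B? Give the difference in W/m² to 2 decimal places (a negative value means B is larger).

ΔF_A = 5.35 ln(455/282) = 5.35 × 0.47839 = 2.5594 W/m².
ΔF_B = 5.35 ln(636/282) = 5.35 × 0.81329 = 4.3511 W/m².
Difference: 2.5594 − 4.3511 = -1.7917 W/m².
(Equivalently, ΔF_A − ΔF_B = 5.35 ln(455/636) = 5.35 × -0.33490 = -1.7917 W/m².)

ΔF_A − ΔF_B = -1.79 W/m²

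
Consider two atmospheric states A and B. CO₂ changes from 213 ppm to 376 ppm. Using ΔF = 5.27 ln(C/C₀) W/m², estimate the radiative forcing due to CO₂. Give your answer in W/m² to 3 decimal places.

CO₂: 5.27 × ln(376/213) = 5.27 × ln(1.76526) = 5.27 × 0.56830 = 2.9949 W/m².

ΔF = 2.995 W/m²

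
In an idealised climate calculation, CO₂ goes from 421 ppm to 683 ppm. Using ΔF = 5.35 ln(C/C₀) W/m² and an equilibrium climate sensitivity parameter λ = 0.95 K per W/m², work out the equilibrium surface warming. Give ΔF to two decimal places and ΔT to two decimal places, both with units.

ΔF = 2.59 W/m²; ΔT = 2.46 K

CO₂: 5.35 × ln(683/421) = 5.35 × ln(1.62233) = 5.35 × 0.48386 = 2.5887 W/m².
ΔT = λ ΔF = 0.95 × 2.59 = 2.4605 K.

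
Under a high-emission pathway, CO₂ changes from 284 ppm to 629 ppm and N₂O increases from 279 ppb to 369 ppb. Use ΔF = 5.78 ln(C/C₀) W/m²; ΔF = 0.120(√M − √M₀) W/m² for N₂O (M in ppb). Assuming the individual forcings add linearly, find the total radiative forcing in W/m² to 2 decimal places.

ΔF = 4.90 W/m²

CO₂: 5.78 × ln(629/284) = 5.78 × ln(2.21479) = 5.78 × 0.79516 = 4.5960 W/m².
N₂O: 0.120 × (√369 − √279) = 0.120 × (19.2094 − 16.7033) = 0.120 × 2.5061 = 0.3007 W/m².
Total ΔF = 4.5960 + 0.3007 = 4.8967 W/m².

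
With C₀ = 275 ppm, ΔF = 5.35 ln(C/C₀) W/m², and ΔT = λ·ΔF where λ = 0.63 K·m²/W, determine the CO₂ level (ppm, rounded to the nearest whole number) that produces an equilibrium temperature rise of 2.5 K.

C ≈ 577 ppm

Required forcing: ΔF = ΔT/λ = 2.5/0.63 = 3.9683 W/m².
Then ln(C/275) = ΔF/5.35 = 3.9683/5.35 = 0.74174.
So C = 275 × e^0.74174 = 275 × 2.09959 = 577.39 ppm.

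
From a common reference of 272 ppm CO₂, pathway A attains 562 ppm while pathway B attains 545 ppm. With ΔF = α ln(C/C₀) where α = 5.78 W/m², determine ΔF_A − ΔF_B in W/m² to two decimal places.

ΔF_A − ΔF_B = 0.18 W/m²

ΔF_A = 5.78 ln(562/272) = 5.78 × 0.72570 = 4.1945 W/m².
ΔF_B = 5.78 ln(545/272) = 5.78 × 0.69498 = 4.0170 W/m².
Difference: 4.1945 − 4.0170 = 0.1775 W/m².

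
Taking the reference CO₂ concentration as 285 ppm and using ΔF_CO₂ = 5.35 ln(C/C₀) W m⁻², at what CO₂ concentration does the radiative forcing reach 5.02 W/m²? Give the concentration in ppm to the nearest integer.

Set 5.35 ln(C/285) = 5.02, so ln(C/285) = 5.02/5.35 = 0.93832.
Then C/285 = e^0.93832 = 2.55568, giving C = 285 × 2.55568 = 728.37 ppm.

C ≈ 728 ppm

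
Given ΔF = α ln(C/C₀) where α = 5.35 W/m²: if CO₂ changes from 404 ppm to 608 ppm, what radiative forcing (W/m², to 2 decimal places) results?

CO₂ absorption bands are partially saturated, so forcing scales with the logarithm of the concentration ratio.
CO₂: 5.35 × ln(608/404) = 5.35 × ln(1.50495) = 5.35 × 0.40876 = 2.1869 W/m².

ΔF = 2.19 W/m²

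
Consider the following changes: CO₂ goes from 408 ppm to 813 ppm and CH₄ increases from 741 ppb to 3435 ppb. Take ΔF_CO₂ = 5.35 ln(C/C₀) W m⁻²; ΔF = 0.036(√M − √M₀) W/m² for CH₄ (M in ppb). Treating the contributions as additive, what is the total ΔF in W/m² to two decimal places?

CO₂: 5.35 × ln(813/408) = 5.35 × ln(1.99265) = 5.35 × 0.68947 = 3.6887 W/m².
CH₄: 0.036 × (√3435 − √741) = 0.036 × (58.6089 − 27.2213) = 0.036 × 31.3876 = 1.1300 W/m².
Total ΔF = 3.6887 + 1.1300 = 4.8187 W/m².

ΔF = 4.82 W/m²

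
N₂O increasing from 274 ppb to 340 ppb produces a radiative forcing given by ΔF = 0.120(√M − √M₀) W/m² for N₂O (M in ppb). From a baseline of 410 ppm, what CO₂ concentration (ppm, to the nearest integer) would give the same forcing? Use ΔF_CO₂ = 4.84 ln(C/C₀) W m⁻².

C ≈ 430 ppm

N₂O forcing: 0.120 × (√340 − √274) = 0.120 × (18.4391 − 16.5529) = 0.120 × 1.8862 = 0.22634 W/m².
Set 4.84 ln(C/410) = 0.22634: ln(C/410) = 0.22634/4.84 = 0.04676, so C = 410 × e^0.04676 = 410 × 1.04787 = 429.63 ppm.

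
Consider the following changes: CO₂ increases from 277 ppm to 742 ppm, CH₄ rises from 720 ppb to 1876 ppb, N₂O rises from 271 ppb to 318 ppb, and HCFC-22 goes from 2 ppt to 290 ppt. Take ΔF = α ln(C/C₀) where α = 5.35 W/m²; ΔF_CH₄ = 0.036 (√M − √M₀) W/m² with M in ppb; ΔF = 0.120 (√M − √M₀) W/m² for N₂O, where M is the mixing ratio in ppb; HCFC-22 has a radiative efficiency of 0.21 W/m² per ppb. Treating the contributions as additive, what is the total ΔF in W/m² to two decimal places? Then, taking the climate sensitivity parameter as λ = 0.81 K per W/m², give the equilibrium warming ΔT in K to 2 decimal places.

CO₂: 5.35 × ln(742/277) = 5.35 × ln(2.67870) = 5.35 × 0.98533 = 5.2715 W/m².
CH₄: 0.036 × (√1876 − √720) = 0.036 × (43.3128 − 26.8328) = 0.036 × 16.4800 = 0.5933 W/m².
N₂O: 0.120 × (√318 − √271) = 0.120 × (17.8326 − 16.4621) = 0.120 × 1.3705 = 0.1645 W/m².
HCFC-22: Δ = 290 − 2 = 288 ppt = 0.288 ppb; ΔF = 0.21 × 0.288 = 0.0605 W/m².
Total ΔF = 5.2715 + 0.5933 + 0.1645 + 0.0605 = 6.0898 W/m².
ΔT = λ ΔF = 0.81 × 6.09 = 4.9329 K.

ΔF = 6.09 W/m²; ΔT = 4.93 K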